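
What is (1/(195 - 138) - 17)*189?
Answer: -60984/19 ≈ -3209.7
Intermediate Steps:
(1/(195 - 138) - 17)*189 = (1/57 - 17)*189 = -968/57*189 = -60984/19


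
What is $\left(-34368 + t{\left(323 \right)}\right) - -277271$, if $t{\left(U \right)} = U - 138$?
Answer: $243088$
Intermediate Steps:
$t{\left(U \right)} = -138 + U$
$\left(-34368 + t{\left(323 \right)}\right) - -277271 = \left(-34368 + \left(-138 + 323\right)\right) - -277271 = \left(-34368 + 185\right) + 277271 = -34183 + 277271 = 243088$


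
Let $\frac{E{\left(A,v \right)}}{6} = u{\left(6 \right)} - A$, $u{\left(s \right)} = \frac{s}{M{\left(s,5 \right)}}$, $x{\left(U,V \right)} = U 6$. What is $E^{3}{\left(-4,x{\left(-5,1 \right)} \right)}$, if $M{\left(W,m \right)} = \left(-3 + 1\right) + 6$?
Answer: $35937$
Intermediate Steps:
$M{\left(W,m \right)} = 4$ ($M{\left(W,m \right)} = -2 + 6 = 4$)
$x{\left(U,V \right)} = 6 U$
$u{\left(s \right)} = \frac{s}{4}$
$E{\left(A,v \right)} = 9 - 6 A$ ($E{\left(A,v \right)} = 6 \left(\frac{1}{4} \cdot 6 - A\right) = 6 \left(\frac{3}{2} - A\right) = 9 - 6 A$)
$E^{3}{\left(-4,x{\left(-5,1 \right)} \right)} = \left(9 - -24\right)^{3} = \left(9 + 24\right)^{3} = 33^{3} = 35937$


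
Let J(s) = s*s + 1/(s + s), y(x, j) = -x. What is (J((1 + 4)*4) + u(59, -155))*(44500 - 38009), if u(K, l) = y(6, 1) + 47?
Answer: 114507731/40 ≈ 2.8627e+6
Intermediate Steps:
J(s) = s² + 1/(2*s)
u(K, l) = 41 (u(K, l) = -1*6 + 47 = -6 + 47 = 41)
(J((1 + 4)*4) + u(59, -155))*(44500 - 38009) = ((½ + ((1 + 4)*4)³)/(((1 + 4)*4)) + 41)*(44500 - 38009) = ((½ + (5*4)³)/((5*4)) + 41)*6491 = ((½ + 20³)/20 + 41)*6491 = ((½ + 8000)/20 + 41)*6491 = ((1/20)*(16001/2) + 41)*6491 = (16001/40 + 41)*6491 = (17641/40)*6491 = 114507731/40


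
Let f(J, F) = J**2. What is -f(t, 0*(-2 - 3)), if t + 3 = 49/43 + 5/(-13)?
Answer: -1575025/312481 ≈ -5.0404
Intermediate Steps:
t = -1255/559 (t = -3 + (49/43 + 5/(-13)) = -3 + (49*(1/43) + 5*(-1/13)) = -3 + (49/43 - 5/13) = -3 + 422/559 = -1255/559 ≈ -2.2451)
-f(t, 0*(-2 - 3)) = -(-1255/559)**2 = -1*1575025/312481 = -1575025/312481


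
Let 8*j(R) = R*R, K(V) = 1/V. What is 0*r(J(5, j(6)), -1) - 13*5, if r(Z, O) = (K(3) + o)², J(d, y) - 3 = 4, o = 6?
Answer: -65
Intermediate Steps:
j(R) = R²/8 (j(R) = (R*R)/8 = R²/8)
J(d, y) = 7 (J(d, y) = 3 + 4 = 7)
r(Z, O) = 361/9 (r(Z, O) = (1/3 + 6)² = (⅓ + 6)² = (19/3)² = 361/9)
0*r(J(5, j(6)), -1) - 13*5 = 0*(361/9) - 13*5 = 0 - 65 = -65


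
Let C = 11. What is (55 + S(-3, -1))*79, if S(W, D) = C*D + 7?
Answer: 4029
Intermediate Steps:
S(W, D) = 7 + 11*D (S(W, D) = 11*D + 7 = 7 + 11*D)
(55 + S(-3, -1))*79 = (55 + (7 + 11*(-1)))*79 = (55 + (7 - 11))*79 = (55 - 4)*79 = 51*79 = 4029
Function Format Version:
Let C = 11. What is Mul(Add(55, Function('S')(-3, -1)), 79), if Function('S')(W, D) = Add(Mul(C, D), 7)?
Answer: 4029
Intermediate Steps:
Function('S')(W, D) = Add(7, Mul(11, D)) (Function('S')(W, D) = Add(Mul(11, D), 7) = Add(7, Mul(11, D)))
Mul(Add(55, Function('S')(-3, -1)), 79) = Mul(Add(55, Add(7, Mul(11, -1))), 79) = Mul(Add(55, Add(7, -11)), 79) = Mul(Add(55, -4), 79) = Mul(51, 79) = 4029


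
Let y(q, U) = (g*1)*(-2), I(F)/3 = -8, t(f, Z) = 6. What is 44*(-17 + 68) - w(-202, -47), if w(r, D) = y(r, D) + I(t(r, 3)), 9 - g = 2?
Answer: 2282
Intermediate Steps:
g = 7 (g = 9 - 1*2 = 9 - 2 = 7)
I(F) = -24 (I(F) = 3*(-8) = -24)
y(q, U) = -14 (y(q, U) = (7*1)*(-2) = 7*(-2) = -14)
w(r, D) = -38 (w(r, D) = -14 - 24 = -38)
44*(-17 + 68) - w(-202, -47) = 44*(-17 + 68) - 1*(-38) = 44*51 + 38 = 2244 + 38 = 2282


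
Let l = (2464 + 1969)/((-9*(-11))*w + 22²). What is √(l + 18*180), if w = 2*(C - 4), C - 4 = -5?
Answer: √6837302/46 ≈ 56.844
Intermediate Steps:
C = -1 (C = 4 - 5 = -1)
w = -10 (w = 2*(-1 - 4) = 2*(-5) = -10)
l = -403/46 (l = (2464 + 1969)/(-9*(-11)*(-10) + 22²) = 4433/(99*(-10) + 484) = 4433/(-990 + 484) = 4433/(-506) = 4433*(-1/506) = -403/46 ≈ -8.7609)
√(l + 18*180) = √(-403/46 + 18*180) = √(-403/46 + 3240) = √(148637/46) = √6837302/46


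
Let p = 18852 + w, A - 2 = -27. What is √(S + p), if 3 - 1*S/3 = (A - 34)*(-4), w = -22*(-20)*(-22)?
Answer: √8473 ≈ 92.049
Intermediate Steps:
A = -25 (A = 2 - 27 = -25)
w = -9680 (w = 440*(-22) = -9680)
p = 9172 (p = 18852 - 9680 = 9172)
S = -699 (S = 9 - 3*(-25 - 34)*(-4) = 9 - (-177)*(-4) = 9 - 3*236 = 9 - 708 = -699)
√(S + p) = √(-699 + 9172) = √8473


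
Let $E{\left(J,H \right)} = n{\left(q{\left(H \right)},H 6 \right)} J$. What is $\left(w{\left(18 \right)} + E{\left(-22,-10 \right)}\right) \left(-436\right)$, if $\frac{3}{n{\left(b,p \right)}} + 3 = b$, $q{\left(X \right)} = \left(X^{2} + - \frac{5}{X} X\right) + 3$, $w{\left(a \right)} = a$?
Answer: $- \frac{716784}{95} \approx -7545.1$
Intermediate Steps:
$q{\left(X \right)} = -2 + X^{2}$ ($q{\left(X \right)} = \left(X^{2} - 5\right) + 3 = \left(-5 + X^{2}\right) + 3 = -2 + X^{2}$)
$n{\left(b,p \right)} = \frac{3}{-3 + b}$
$E{\left(J,H \right)} = \frac{3 J}{-5 + H^{2}}$ ($E{\left(J,H \right)} = \frac{3}{-3 + \left(-2 + H^{2}\right)} J = \frac{3}{-5 + H^{2}} J = \frac{3 J}{-5 + H^{2}}$)
$\left(w{\left(18 \right)} + E{\left(-22,-10 \right)}\right) \left(-436\right) = \left(18 + 3 \left(-22\right) \frac{1}{-5 + \left(-10\right)^{2}}\right) \left(-436\right) = \left(18 + 3 \left(-22\right) \frac{1}{-5 + 100}\right) \left(-436\right) = \left(18 + 3 \left(-22\right) \frac{1}{95}\right) \left(-436\right) = \left(18 - \frac{66}{95}\right) \left(-436\right) = \frac{1644}{95} \left(-436\right) = - \frac{716784}{95}$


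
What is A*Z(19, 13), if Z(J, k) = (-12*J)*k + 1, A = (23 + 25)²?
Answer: -6826752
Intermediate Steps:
A = 2304 (A = 48² = 2304)
Z(J, k) = 1 - 12*J*k (Z(J, k) = -12*J*k + 1 = 1 - 12*J*k)
A*Z(19, 13) = 2304*(1 - 12*19*13) = 2304*(1 - 2964) = 2304*(-2963) = -6826752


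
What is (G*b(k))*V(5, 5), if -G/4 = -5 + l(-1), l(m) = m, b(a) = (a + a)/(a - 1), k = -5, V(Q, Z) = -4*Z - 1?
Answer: -840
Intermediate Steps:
V(Q, Z) = -1 - 4*Z
b(a) = 2*a/(-1 + a) (b(a) = (2*a)/(-1 + a) = 2*a/(-1 + a))
G = 24 (G = -4*(-5 - 1) = -4*(-6) = 24)
(G*b(k))*V(5, 5) = (24*(2*(-5)/(-1 - 5)))*(-1 - 4*5) = (24*(2*(-5)/(-6)))*(-1 - 20) = (24*(2*(-5)*(-⅙)))*(-21) = (24*(5/3))*(-21) = 40*(-21) = -840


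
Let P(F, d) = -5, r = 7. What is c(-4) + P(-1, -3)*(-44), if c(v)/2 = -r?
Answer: 206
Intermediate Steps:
c(v) = -14 (c(v) = 2*(-1*7) = 2*(-7) = -14)
c(-4) + P(-1, -3)*(-44) = -14 - 5*(-44) = -14 + 220 = 206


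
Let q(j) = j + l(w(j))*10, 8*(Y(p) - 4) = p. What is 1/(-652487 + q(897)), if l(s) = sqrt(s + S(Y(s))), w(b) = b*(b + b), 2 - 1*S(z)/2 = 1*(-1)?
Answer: -65159/42440860570 - sqrt(402306)/21220430285 ≈ -1.5652e-6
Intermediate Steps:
Y(p) = 4 + p/8
S(z) = 6 (S(z) = 4 - 2*(-1) = 4 + 2 = 6)
w(b) = 2*b**2 (w(b) = b*(2*b) = 2*b**2)
l(s) = sqrt(6 + s) (l(s) = sqrt(s + 6) = sqrt(6 + s))
q(j) = j + 10*sqrt(6 + 2*j**2) (q(j) = j + sqrt(6 + 2*j**2)*10 = j + 10*sqrt(6 + 2*j**2))
1/(-652487 + q(897)) = 1/(-652487 + (897 + 10*sqrt(6 + 2*897**2))) = 1/(-652487 + (897 + 10*sqrt(6 + 2*804609))) = 1/(-652487 + (897 + 10*sqrt(6 + 1609218))) = 1/(-652487 + (897 + 10*sqrt(1609224))) = 1/(-652487 + (897 + 10*(2*sqrt(402306)))) = 1/(-652487 + (897 + 20*sqrt(402306))) = 1/(-651590 + 20*sqrt(402306))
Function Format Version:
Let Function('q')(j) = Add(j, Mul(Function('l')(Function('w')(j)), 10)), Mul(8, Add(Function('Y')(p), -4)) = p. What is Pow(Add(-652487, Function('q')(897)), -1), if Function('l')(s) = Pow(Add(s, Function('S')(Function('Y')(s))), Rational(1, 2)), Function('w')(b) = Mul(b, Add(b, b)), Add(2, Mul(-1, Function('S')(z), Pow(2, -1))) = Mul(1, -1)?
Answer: Add(Rational(-65159, 42440860570), Mul(Rational(-1, 21220430285), Pow(402306, Rational(1, 2)))) ≈ -1.5652e-6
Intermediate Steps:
Function('Y')(p) = Add(4, Mul(Rational(1, 8), p))
Function('S')(z) = 6 (Function('S')(z) = Add(4, Mul(-2, Mul(1, -1))) = Add(4, Mul(-2, -1)) = Add(4, 2) = 6)
Function('w')(b) = Mul(2, Pow(b, 2)) (Function('w')(b) = Mul(b, Mul(2, b)) = Mul(2, Pow(b, 2)))
Function('l')(s) = Pow(Add(6, s), Rational(1, 2)) (Function('l')(s) = Pow(Add(s, 6), Rational(1, 2)) = Pow(Add(6, s), Rational(1, 2)))
Function('q')(j) = Add(j, Mul(10, Pow(Add(6, Mul(2, Pow(j, 2))), Rational(1, 2)))) (Function('q')(j) = Add(j, Mul(Pow(Add(6, Mul(2, Pow(j, 2))), Rational(1, 2)), 10)) = Add(j, Mul(10, Pow(Add(6, Mul(2, Pow(j, 2))), Rational(1, 2)))))
Pow(Add(-652487, Function('q')(897)), -1) = Pow(Add(-652487, Add(897, Mul(10, Pow(Add(6, Mul(2, Pow(897, 2))), Rational(1, 2))))), -1) = Pow(Add(-652487, Add(897, Mul(10, Pow(Add(6, Mul(2, 804609)), Rational(1, 2))))), -1) = Pow(Add(-652487, Add(897, Mul(10, Pow(Add(6, 1609218), Rational(1, 2))))), -1) = Pow(Add(-652487, Add(897, Mul(10, Pow(1609224, Rational(1, 2))))), -1) = Pow(Add(-652487, Add(897, Mul(10, Mul(2, Pow(402306, Rational(1, 2)))))), -1) = Pow(Add(-652487, Add(897, Mul(20, Pow(402306, Rational(1, 2))))), -1) = Pow(Add(-651590, Mul(20, Pow(402306, Rational(1, 2)))), -1)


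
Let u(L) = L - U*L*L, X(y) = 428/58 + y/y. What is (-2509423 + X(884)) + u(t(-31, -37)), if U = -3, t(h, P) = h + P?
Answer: -72372708/29 ≈ -2.4956e+6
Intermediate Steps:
t(h, P) = P + h
X(y) = 243/29 (X(y) = 428*(1/58) + 1 = 214/29 + 1 = 243/29)
u(L) = L + 3*L**2 (u(L) = L - (-3*L)*L = L - (-3)*L**2 = L + 3*L**2)
(-2509423 + X(884)) + u(t(-31, -37)) = (-2509423 + 243/29) + (-37 - 31)*(1 + 3*(-37 - 31)) = -72773024/29 - 68*(1 + 3*(-68)) = -72773024/29 - 68*(1 - 204) = -72773024/29 - 68*(-203) = -72773024/29 + 13804 = -72372708/29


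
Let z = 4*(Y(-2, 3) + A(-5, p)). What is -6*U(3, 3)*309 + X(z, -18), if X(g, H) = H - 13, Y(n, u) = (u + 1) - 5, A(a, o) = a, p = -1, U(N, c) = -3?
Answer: 5531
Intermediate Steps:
Y(n, u) = -4 + u (Y(n, u) = (1 + u) - 5 = -4 + u)
z = -24 (z = 4*((-4 + 3) - 5) = 4*(-1 - 5) = 4*(-6) = -24)
X(g, H) = -13 + H
-6*U(3, 3)*309 + X(z, -18) = -6*(-3)*309 + (-13 - 18) = 18*309 - 31 = 5562 - 31 = 5531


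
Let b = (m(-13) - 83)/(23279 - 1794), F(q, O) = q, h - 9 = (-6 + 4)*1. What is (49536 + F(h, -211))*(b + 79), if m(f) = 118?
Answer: 16818362210/4297 ≈ 3.9140e+6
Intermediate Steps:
h = 7 (h = 9 + (-6 + 4)*1 = 9 - 2*1 = 9 - 2 = 7)
b = 7/4297 (b = (118 - 83)/(23279 - 1794) = 35/21485 = 35*(1/21485) = 7/4297 ≈ 0.0016290)
(49536 + F(h, -211))*(b + 79) = (49536 + 7)*(7/4297 + 79) = 49543*(339470/4297) = 16818362210/4297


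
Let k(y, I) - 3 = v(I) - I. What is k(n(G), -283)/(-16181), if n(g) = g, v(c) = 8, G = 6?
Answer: -294/16181 ≈ -0.018169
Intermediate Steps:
k(y, I) = 11 - I (k(y, I) = 3 + (8 - I) = 11 - I)
k(n(G), -283)/(-16181) = (11 - 1*(-283))/(-16181) = (11 + 283)*(-1/16181) = 294*(-1/16181) = -294/16181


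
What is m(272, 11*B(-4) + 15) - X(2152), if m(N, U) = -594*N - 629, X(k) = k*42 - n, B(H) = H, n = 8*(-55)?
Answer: -253021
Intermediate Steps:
n = -440
X(k) = 440 + 42*k (X(k) = k*42 - 1*(-440) = 42*k + 440 = 440 + 42*k)
m(N, U) = -629 - 594*N
m(272, 11*B(-4) + 15) - X(2152) = (-629 - 594*272) - (440 + 42*2152) = (-629 - 161568) - (440 + 90384) = -162197 - 1*90824 = -162197 - 90824 = -253021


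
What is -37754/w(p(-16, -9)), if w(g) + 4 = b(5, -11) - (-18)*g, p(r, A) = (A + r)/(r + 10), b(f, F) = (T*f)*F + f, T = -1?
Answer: -37754/131 ≈ -288.20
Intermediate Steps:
b(f, F) = f - F*f (b(f, F) = (-f)*F + f = -F*f + f = f - F*f)
p(r, A) = (A + r)/(10 + r)
w(g) = 56 + 18*g (w(g) = -4 + (5*(1 - 1*(-11)) - (-18)*g) = -4 + (5*(1 + 11) + 18*g) = -4 + (5*12 + 18*g) = -4 + (60 + 18*g) = 56 + 18*g)
-37754/w(p(-16, -9)) = -37754/(56 + 18*((-9 - 16)/(10 - 16))) = -37754/(56 + 18*(-25/(-6))) = -37754/(56 + 18*(-⅙*(-25))) = -37754/(56 + 18*(25/6)) = -37754/(56 + 75) = -37754/131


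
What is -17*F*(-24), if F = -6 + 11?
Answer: 2040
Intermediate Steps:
F = 5
-17*F*(-24) = -17*5*(-24) = -85*(-24) = 2040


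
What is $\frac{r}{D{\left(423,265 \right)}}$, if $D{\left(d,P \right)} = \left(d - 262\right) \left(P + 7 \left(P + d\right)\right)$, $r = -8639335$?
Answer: $- \frac{8639335}{818041} \approx -10.561$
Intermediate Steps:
$D{\left(d,P \right)} = \left(-262 + d\right) \left(7 d + 8 P\right)$ ($D{\left(d,P \right)} = \left(-262 + d\right) \left(P + \left(7 P + 7 d\right)\right) = \left(-262 + d\right) \left(7 d + 8 P\right)$)
$\frac{r}{D{\left(423,265 \right)}} = - \frac{8639335}{\left(-2096\right) 265 - 775782 + 7 \cdot 423^{2} + 8 \cdot 265 \cdot 423} = - \frac{8639335}{-555440 - 775782 + 7 \cdot 178929 + 896760} = - \frac{8639335}{-555440 - 775782 + 1252503 + 896760} = - \frac{8639335}{818041}$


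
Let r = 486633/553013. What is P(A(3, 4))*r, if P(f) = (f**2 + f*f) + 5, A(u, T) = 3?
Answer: 11192559/553013 ≈ 20.239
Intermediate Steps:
r = 486633/553013 (r = 486633*(1/553013) = 486633/553013 ≈ 0.87997)
P(f) = 5 + 2*f**2 (P(f) = (f**2 + f**2) + 5 = 2*f**2 + 5 = 5 + 2*f**2)
P(A(3, 4))*r = (5 + 2*3**2)*(486633/553013) = (5 + 2*9)*(486633/553013) = (5 + 18)*(486633/553013) = 23*(486633/553013) = 11192559/553013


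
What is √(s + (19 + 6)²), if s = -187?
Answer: √438 ≈ 20.928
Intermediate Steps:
√(s + (19 + 6)²) = √(-187 + (19 + 6)²) = √(-187 + 25²) = √(-187 + 625) = √438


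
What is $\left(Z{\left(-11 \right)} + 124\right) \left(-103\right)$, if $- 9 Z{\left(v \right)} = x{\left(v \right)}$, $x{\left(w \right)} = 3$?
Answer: $- \frac{38213}{3} \approx -12738.0$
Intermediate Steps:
$Z{\left(v \right)} = - \frac{1}{3}$ ($Z{\left(v \right)} = \left(- \frac{1}{9}\right) 3 = - \frac{1}{3}$)
$\left(Z{\left(-11 \right)} + 124\right) \left(-103\right) = \left(- \frac{1}{3} + 124\right) \left(-103\right) = \frac{371}{3} \left(-103\right) = - \frac{38213}{3}$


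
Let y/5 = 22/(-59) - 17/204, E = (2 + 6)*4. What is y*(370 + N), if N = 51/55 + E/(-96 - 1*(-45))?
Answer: -19735129/23364 ≈ -844.68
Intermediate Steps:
E = 32 (E = 8*4 = 32)
N = 841/2805 (N = 51/55 + 32/(-96 - 1*(-45)) = 51*(1/55) + 32/(-96 + 45) = 51/55 + 32/(-51) = 51/55 + 32*(-1/51) = 51/55 - 32/51 = 841/2805 ≈ 0.29982)
y = -1615/708 (y = 5*(22/(-59) - 17/204) = 5*(22*(-1/59) - 17*1/204) = 5*(-22/59 - 1/12) = 5*(-323/708) = -1615/708 ≈ -2.2811)
y*(370 + N) = -1615*(370 + 841/2805)/708 = -1615/708*1038691/2805 = -19735129/23364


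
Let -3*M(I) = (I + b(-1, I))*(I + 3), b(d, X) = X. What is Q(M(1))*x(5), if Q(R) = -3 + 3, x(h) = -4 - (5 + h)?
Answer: 0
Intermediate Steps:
x(h) = -9 - h (x(h) = -4 + (-5 - h) = -9 - h)
M(I) = -2*I*(3 + I)/3 (M(I) = -(I + I)*(I + 3)/3 = -2*I*(3 + I)/3)
Q(R) = 0
Q(M(1))*x(5) = 0*(-9 - 1*5) = 0*(-9 - 5) = 0*(-14) = 0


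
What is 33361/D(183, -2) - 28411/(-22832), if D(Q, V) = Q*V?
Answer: -375649963/4178256 ≈ -89.906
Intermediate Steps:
33361/D(183, -2) - 28411/(-22832) = 33361/((183*(-2))) - 28411/(-22832) = 33361/(-366) - 28411*(-1/22832) = 33361*(-1/366) + 28411/22832 = -33361/366 + 28411/22832 = -375649963/4178256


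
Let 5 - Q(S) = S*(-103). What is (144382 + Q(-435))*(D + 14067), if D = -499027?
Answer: -48293286720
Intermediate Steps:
Q(S) = 5 + 103*S (Q(S) = 5 - S*(-103) = 5 - (-103)*S = 5 + 103*S)
(144382 + Q(-435))*(D + 14067) = (144382 + (5 + 103*(-435)))*(-499027 + 14067) = (144382 + (5 - 44805))*(-484960) = (144382 - 44800)*(-484960) = 99582*(-484960) = -48293286720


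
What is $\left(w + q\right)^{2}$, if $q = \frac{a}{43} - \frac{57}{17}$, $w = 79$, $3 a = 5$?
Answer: $\frac{27549028441}{4809249} \approx 5728.3$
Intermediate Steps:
$a = \frac{5}{3}$ ($a = \frac{1}{3} \cdot 5 = \frac{5}{3} \approx 1.6667$)
$q = - \frac{7268}{2193}$ ($q = \frac{5}{3 \cdot 43} - \frac{57}{17} = \frac{5}{3} \cdot \frac{1}{43} - \frac{57}{17} = \frac{5}{129} - \frac{57}{17} = - \frac{7268}{2193} \approx -3.3142$)
$\left(w + q\right)^{2} = \left(79 - \frac{7268}{2193}\right)^{2} = \left(\frac{165979}{2193}\right)^{2} = \frac{27549028441}{4809249}$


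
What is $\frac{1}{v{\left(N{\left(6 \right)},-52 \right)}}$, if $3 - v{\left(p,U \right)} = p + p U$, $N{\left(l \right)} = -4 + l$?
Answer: $\frac{1}{105} \approx 0.0095238$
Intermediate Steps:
$v{\left(p,U \right)} = 3 - p - U p$ ($v{\left(p,U \right)} = 3 - \left(p + p U\right) = 3 - \left(p + U p\right) = 3 - p - U p$)
$\frac{1}{v{\left(N{\left(6 \right)},-52 \right)}} = \frac{1}{3 - \left(-4 + 6\right) - - 52 \left(-4 + 6\right)} = \frac{1}{3 - 2 - \left(-52\right) 2} = \frac{1}{3 - 2 + 104} = \frac{1}{105}$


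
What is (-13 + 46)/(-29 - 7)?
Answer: -11/12 ≈ -0.91667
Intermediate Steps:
(-13 + 46)/(-29 - 7) = 33/(-36) = -1/36*33 = -11/12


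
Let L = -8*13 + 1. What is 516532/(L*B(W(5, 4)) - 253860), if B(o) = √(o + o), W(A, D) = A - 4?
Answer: -65563406760/32222439191 + 26601398*√2/32222439191 ≈ -2.0335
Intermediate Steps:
W(A, D) = -4 + A
B(o) = √2*√o (B(o) = √(2*o) = √2*√o)
L = -103 (L = -104 + 1 = -103)
516532/(L*B(W(5, 4)) - 253860) = 516532/(-103*√2*√(-4 + 5) - 253860) = 516532/(-103*√2*√1 - 253860) = 516532/(-103*√2 - 253860) = 516532/(-253860 - 103*√2)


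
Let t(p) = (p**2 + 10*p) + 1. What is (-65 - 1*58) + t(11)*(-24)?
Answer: -5691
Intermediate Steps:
t(p) = 1 + p**2 + 10*p
(-65 - 1*58) + t(11)*(-24) = (-65 - 1*58) + (1 + 11**2 + 10*11)*(-24) = (-65 - 58) + (1 + 121 + 110)*(-24) = -123 + 232*(-24) = -123 - 5568 = -5691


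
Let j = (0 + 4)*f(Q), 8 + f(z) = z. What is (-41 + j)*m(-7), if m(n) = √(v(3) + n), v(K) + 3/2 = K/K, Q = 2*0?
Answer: -73*I*√30/2 ≈ -199.92*I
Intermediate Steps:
Q = 0
v(K) = -½ (v(K) = -3/2 + K/K = -3/2 + 1 = -½)
f(z) = -8 + z
m(n) = √(-½ + n)
j = -32 (j = (0 + 4)*(-8 + 0) = 4*(-8) = -32)
(-41 + j)*m(-7) = (-41 - 32)*(√(-2 + 4*(-7))/2) = -73*√(-2 - 28)/2 = -73*√(-30)/2 = -73*I*√30/2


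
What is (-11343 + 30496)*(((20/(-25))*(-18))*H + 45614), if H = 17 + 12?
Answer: 4408216174/5 ≈ 8.8164e+8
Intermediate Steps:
H = 29
(-11343 + 30496)*(((20/(-25))*(-18))*H + 45614) = (-11343 + 30496)*(((20/(-25))*(-18))*29 + 45614) = 19153*(((20*(-1/25))*(-18))*29 + 45614) = 19153*(-⅘*(-18)*29 + 45614) = 19153*((72/5)*29 + 45614) = 19153*(2088/5 + 45614) = 19153*(230158/5) = 4408216174/5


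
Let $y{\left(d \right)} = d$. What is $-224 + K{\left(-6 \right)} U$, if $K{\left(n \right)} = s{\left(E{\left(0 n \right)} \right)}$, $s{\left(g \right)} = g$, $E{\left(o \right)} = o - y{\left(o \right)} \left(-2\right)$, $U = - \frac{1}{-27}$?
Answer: $-224$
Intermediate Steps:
$U = \frac{1}{27}$ ($U = \left(-1\right) \left(- \frac{1}{27}\right) = \frac{1}{27} \approx 0.037037$)
$E{\left(o \right)} = 3 o$ ($E{\left(o \right)} = o - o \left(-2\right) = o - - 2 o = o + 2 o = 3 o$)
$K{\left(n \right)} = 0$ ($K{\left(n \right)} = 3 \cdot 0 n = 3 \cdot 0 = 0$)
$-224 + K{\left(-6 \right)} U = -224 + 0 \cdot \frac{1}{27} = -224 + 0 = -224$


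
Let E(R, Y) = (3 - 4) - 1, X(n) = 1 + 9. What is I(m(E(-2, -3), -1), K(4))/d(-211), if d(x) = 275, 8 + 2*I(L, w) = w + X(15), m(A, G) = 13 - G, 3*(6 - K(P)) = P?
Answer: 2/165 ≈ 0.012121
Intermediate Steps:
K(P) = 6 - P/3
X(n) = 10
E(R, Y) = -2 (E(R, Y) = -1 - 1 = -2)
I(L, w) = 1 + w/2 (I(L, w) = -4 + (w + 10)/2 = -4 + (10 + w)/2 = -4 + (5 + w/2) = 1 + w/2)
I(m(E(-2, -3), -1), K(4))/d(-211) = (1 + (6 - ⅓*4)/2)/275 = (1 + (6 - 4/3)/2)*(1/275) = (1 + (½)*(14/3))*(1/275) = (1 + 7/3)*(1/275) = (10/3)*(1/275) = 2/165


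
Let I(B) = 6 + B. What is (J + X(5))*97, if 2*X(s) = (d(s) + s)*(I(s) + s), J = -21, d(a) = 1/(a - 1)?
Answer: 2037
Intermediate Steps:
d(a) = 1/(-1 + a)
X(s) = (6 + 2*s)*(s + 1/(-1 + s))/2 (X(s) = ((1/(-1 + s) + s)*((6 + s) + s))/2 = ((s + 1/(-1 + s))*(6 + 2*s))/2 = ((6 + 2*s)*(s + 1/(-1 + s)))/2 = (6 + 2*s)*(s + 1/(-1 + s))/2)
(J + X(5))*97 = (-21 + (3 + 5 + 5*(-1 + 5)*(3 + 5))/(-1 + 5))*97 = (-21 + (3 + 5 + 5*4*8)/4)*97 = (-21 + (3 + 5 + 160)/4)*97 = (-21 + (1/4)*168)*97 = (-21 + 42)*97 = 21*97 = 2037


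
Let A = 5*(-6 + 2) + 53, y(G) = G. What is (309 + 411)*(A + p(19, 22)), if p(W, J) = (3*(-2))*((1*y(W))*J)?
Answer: -1782000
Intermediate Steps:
A = 33 (A = 5*(-4) + 53 = -20 + 53 = 33)
p(W, J) = -6*J*W (p(W, J) = (3*(-2))*((1*W)*J) = -6*W*J = -6*J*W)
(309 + 411)*(A + p(19, 22)) = (309 + 411)*(33 - 6*22*19) = 720*(33 - 2508) = 720*(-2475) = -1782000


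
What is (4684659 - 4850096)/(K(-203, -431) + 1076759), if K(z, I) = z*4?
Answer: -165437/1075947 ≈ -0.15376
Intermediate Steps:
K(z, I) = 4*z
(4684659 - 4850096)/(K(-203, -431) + 1076759) = (4684659 - 4850096)/(4*(-203) + 1076759) = -165437/(-812 + 1076759) = -165437/1075947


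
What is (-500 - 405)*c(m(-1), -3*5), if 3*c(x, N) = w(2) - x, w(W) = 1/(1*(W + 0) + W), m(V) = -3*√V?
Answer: -905/12 - 905*I ≈ -75.417 - 905.0*I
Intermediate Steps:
w(W) = 1/(2*W) (w(W) = 1/(1*W + W) = 1/(W + W) = 1/(2*W))
c(x, N) = 1/12 - x/3 (c(x, N) = ((½)/2 - x)/3 = ((½)*(½) - x)/3 = (¼ - x)/3 = 1/12 - x/3)
(-500 - 405)*c(m(-1), -3*5) = (-500 - 405)*(1/12 - (-1)*√(-1)) = -905*(1/12 - (-1)*I) = -905*(1/12 + I) = -905/12 - 905*I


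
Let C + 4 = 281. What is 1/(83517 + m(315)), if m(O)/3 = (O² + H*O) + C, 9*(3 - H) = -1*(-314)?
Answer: 1/351888 ≈ 2.8418e-6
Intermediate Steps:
C = 277 (C = -4 + 281 = 277)
H = -287/9 (H = 3 - (-1)*(-314)/9 = 3 - ⅑*314 = 3 - 314/9 = -287/9 ≈ -31.889)
m(O) = 831 + 3*O² - 287*O/3 (m(O) = 3*((O² - 287*O/9) + 277) = 3*(277 + O² - 287*O/9) = 831 + 3*O² - 287*O/3)
1/(83517 + m(315)) = 1/(83517 + (831 + 3*315² - 287/3*315)) = 1/(83517 + (831 + 3*99225 - 30135)) = 1/(83517 + (831 + 297675 - 30135)) = 1/(83517 + 268371) = 1/351888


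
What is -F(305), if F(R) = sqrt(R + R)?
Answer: -sqrt(610) ≈ -24.698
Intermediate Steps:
F(R) = sqrt(2)*sqrt(R) (F(R) = sqrt(2*R) = sqrt(2)*sqrt(R))
-F(305) = -sqrt(2)*sqrt(305) = -sqrt(610)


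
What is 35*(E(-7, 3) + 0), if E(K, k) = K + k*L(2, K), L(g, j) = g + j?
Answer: -770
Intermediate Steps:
E(K, k) = K + k*(2 + K)
35*(E(-7, 3) + 0) = 35*((-7 + 3*(2 - 7)) + 0) = 35*((-7 + 3*(-5)) + 0) = 35*((-7 - 15) + 0) = 35*(-22 + 0) = 35*(-22) = -770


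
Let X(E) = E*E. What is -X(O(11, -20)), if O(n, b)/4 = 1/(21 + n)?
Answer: -1/64 ≈ -0.015625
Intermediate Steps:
O(n, b) = 4/(21 + n)
X(E) = E**2
-X(O(11, -20)) = -(4/(21 + 11))**2 = -(4/32)**2 = -(4*(1/32))**2 = -(1/8)**2 = -1*1/64 = -1/64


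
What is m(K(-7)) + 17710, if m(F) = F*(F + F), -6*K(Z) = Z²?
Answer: 321181/18 ≈ 17843.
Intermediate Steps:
K(Z) = -Z²/6
m(F) = 2*F² (m(F) = F*(2*F) = 2*F²)
m(K(-7)) + 17710 = 2*(-⅙*(-7)²)² + 17710 = 2*(-⅙*49)² + 17710 = 2*(-49/6)² + 17710 = 2*(2401/36) + 17710 = 2401/18 + 17710 = 321181/18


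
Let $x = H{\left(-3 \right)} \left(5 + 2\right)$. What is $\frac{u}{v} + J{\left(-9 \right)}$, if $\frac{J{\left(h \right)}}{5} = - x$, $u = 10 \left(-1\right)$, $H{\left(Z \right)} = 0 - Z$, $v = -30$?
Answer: $- \frac{314}{3} \approx -104.67$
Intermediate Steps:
$H{\left(Z \right)} = - Z$
$x = 21$ ($x = \left(-1\right) \left(-3\right) \left(5 + 2\right) = 3 \cdot 7 = 21$)
$u = -10$
$J{\left(h \right)} = -105$ ($J{\left(h \right)} = 5 \left(\left(-1\right) 21\right) = 5 \left(-21\right) = -105$)
$\frac{u}{v} + J{\left(-9 \right)} = - \frac{10}{-30} - 105 = \left(-10\right) \left(- \frac{1}{30}\right) - 105 = \frac{1}{3} - 105 = - \frac{314}{3}$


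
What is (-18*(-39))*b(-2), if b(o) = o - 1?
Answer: -2106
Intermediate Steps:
b(o) = -1 + o
(-18*(-39))*b(-2) = (-18*(-39))*(-1 - 2) = 702*(-3) = -2106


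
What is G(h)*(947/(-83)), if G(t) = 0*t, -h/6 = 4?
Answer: 0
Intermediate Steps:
h = -24 (h = -6*4 = -24)
G(t) = 0
G(h)*(947/(-83)) = 0*(947/(-83)) = 0*(947*(-1/83)) = 0*(-947/83) = 0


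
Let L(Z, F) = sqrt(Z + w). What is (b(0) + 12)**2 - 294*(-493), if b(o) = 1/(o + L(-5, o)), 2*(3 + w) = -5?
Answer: 3046804/21 - 8*I*sqrt(42)/7 ≈ 1.4509e+5 - 7.4066*I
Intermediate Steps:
w = -11/2 (w = -3 + (1/2)*(-5) = -3 - 5/2 = -11/2 ≈ -5.5000)
L(Z, F) = sqrt(-11/2 + Z) (L(Z, F) = sqrt(Z - 11/2) = sqrt(-11/2 + Z))
b(o) = 1/(o + I*sqrt(42)/2) (b(o) = 1/(o + sqrt(-22 + 4*(-5))/2) = 1/(o + sqrt(-22 - 20)/2) = 1/(o + sqrt(-42)/2) = 1/(o + (I*sqrt(42))/2) = 1/(o + I*sqrt(42)/2))
(b(0) + 12)**2 - 294*(-493) = (2/(2*0 + I*sqrt(42)) + 12)**2 - 294*(-493) = (2/(0 + I*sqrt(42)) + 12)**2 + 144942 = (2/((I*sqrt(42))) + 12)**2 + 144942 = (2*(-I*sqrt(42)/42) + 12)**2 + 144942 = (-I*sqrt(42)/21 + 12)**2 + 144942 = (12 - I*sqrt(42)/21)**2 + 144942 = 144942 + (12 - I*sqrt(42)/21)**2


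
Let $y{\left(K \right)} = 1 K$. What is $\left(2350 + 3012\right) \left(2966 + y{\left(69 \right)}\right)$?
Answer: $16273670$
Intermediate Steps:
$y{\left(K \right)} = K$
$\left(2350 + 3012\right) \left(2966 + y{\left(69 \right)}\right) = \left(2350 + 3012\right) \left(2966 + 69\right) = 5362 \cdot 3035 = 16273670$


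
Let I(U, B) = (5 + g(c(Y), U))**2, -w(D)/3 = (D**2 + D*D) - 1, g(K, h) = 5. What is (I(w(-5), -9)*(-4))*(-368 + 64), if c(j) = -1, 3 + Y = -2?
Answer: 121600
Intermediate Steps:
Y = -5 (Y = -3 - 2 = -5)
w(D) = 3 - 6*D**2 (w(D) = -3*((D**2 + D*D) - 1) = -3*((D**2 + D**2) - 1) = -3*(2*D**2 - 1) = -3*(-1 + 2*D**2) = 3 - 6*D**2)
I(U, B) = 100 (I(U, B) = (5 + 5)**2 = 10**2 = 100)
(I(w(-5), -9)*(-4))*(-368 + 64) = (100*(-4))*(-368 + 64) = -400*(-304) = 121600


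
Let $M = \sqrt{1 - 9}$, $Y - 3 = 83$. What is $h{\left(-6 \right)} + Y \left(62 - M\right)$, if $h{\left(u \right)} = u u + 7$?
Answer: $5375 - 172 i \sqrt{2} \approx 5375.0 - 243.24 i$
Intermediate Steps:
$Y = 86$ ($Y = 3 + 83 = 86$)
$M = 2 i \sqrt{2}$ ($M = \sqrt{-8} = 2 i \sqrt{2} \approx 2.8284 i$)
$h{\left(u \right)} = 7 + u^{2}$ ($h{\left(u \right)} = u^{2} + 7 = 7 + u^{2}$)
$h{\left(-6 \right)} + Y \left(62 - M\right) = \left(7 + \left(-6\right)^{2}\right) + 86 \left(62 - 2 i \sqrt{2}\right) = \left(7 + 36\right) + 86 \left(62 - 2 i \sqrt{2}\right) = 43 + \left(5332 - 172 i \sqrt{2}\right) = 5375 - 172 i \sqrt{2}$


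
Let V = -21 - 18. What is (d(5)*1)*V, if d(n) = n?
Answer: -195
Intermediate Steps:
V = -39
(d(5)*1)*V = (5*1)*(-39) = 5*(-39) = -195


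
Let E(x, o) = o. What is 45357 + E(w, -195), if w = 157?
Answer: 45162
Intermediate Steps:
45357 + E(w, -195) = 45357 - 195 = 45162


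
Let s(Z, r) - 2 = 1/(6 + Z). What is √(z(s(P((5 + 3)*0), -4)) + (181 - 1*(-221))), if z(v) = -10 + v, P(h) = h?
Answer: √14190/6 ≈ 19.854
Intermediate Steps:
s(Z, r) = 2 + 1/(6 + Z)
√(z(s(P((5 + 3)*0), -4)) + (181 - 1*(-221))) = √((-10 + (13 + 2*((5 + 3)*0))/(6 + (5 + 3)*0)) + (181 - 1*(-221))) = √((-10 + (13 + 2*(8*0))/(6 + 8*0)) + (181 + 221)) = √((-10 + (13 + 2*0)/(6 + 0)) + 402) = √((-10 + (13 + 0)/6) + 402) = √((-10 + (⅙)*13) + 402) = √((-10 + 13/6) + 402) = √(-47/6 + 402) = √(2365/6) = √14190/6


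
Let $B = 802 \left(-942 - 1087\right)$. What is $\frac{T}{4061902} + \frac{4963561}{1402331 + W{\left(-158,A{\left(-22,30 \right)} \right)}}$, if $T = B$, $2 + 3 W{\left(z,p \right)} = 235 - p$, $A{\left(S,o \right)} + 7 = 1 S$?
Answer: $\frac{2063007911626}{657286826885} \approx 3.1387$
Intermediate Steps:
$A{\left(S,o \right)} = -7 + S$ ($A{\left(S,o \right)} = -7 + 1 S = -7 + S$)
$B = -1627258$ ($B = 802 \left(-2029\right) = -1627258$)
$W{\left(z,p \right)} = \frac{233}{3} - \frac{p}{3}$ ($W{\left(z,p \right)} = - \frac{2}{3} + \frac{235 - p}{3} = - \frac{2}{3} - \left(- \frac{235}{3} + \frac{p}{3}\right) = \frac{233}{3} - \frac{p}{3}$)
$T = -1627258$
$\frac{T}{4061902} + \frac{4963561}{1402331 + W{\left(-158,A{\left(-22,30 \right)} \right)}} = - \frac{1627258}{4061902} + \frac{4963561}{1402331 + \left(\frac{233}{3} - \frac{-7 - 22}{3}\right)} = \left(-1627258\right) \frac{1}{4061902} + \frac{4963561}{1402331 + \left(\frac{233}{3} - - \frac{29}{3}\right)} = - \frac{813629}{2030951} + \frac{4963561}{1402331 + \left(\frac{233}{3} + \frac{29}{3}\right)} = - \frac{813629}{2030951} + \frac{4963561}{1402331 + \frac{262}{3}} = - \frac{813629}{2030951} + \frac{4963561}{\frac{4207255}{3}} = - \frac{813629}{2030951} + 4963561 \cdot \frac{3}{4207255} = - \frac{813629}{2030951} + \frac{14890683}{4207255} = \frac{2063007911626}{657286826885}$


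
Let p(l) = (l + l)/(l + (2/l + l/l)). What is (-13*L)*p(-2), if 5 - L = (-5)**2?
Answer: 520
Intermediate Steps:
L = -20 (L = 5 - 1*(-5)**2 = 5 - 1*25 = 5 - 25 = -20)
p(l) = 2*l/(1 + l + 2/l) (p(l) = (2*l)/(l + (2/l + 1)) = (2*l)/(l + (1 + 2/l)) = (2*l)/(1 + l + 2/l) = 2*l/(1 + l + 2/l))
(-13*L)*p(-2) = (-13*(-20))*(2*(-2)**2/(2 - 2 + (-2)**2)) = 260*(2*4/(2 - 2 + 4)) = 260*(2*4/4) = 260*(2*4*(1/4)) = 260*2 = 520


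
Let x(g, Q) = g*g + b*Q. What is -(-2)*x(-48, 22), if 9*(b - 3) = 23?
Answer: 43672/9 ≈ 4852.4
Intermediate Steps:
b = 50/9 (b = 3 + (⅑)*23 = 3 + 23/9 = 50/9 ≈ 5.5556)
x(g, Q) = g² + 50*Q/9 (x(g, Q) = g*g + 50*Q/9 = g² + 50*Q/9)
-(-2)*x(-48, 22) = -(-2)*((-48)² + (50/9)*22) = -(-2)*(2304 + 1100/9) = -(-2)*21836/9 = -1*(-43672/9) = 43672/9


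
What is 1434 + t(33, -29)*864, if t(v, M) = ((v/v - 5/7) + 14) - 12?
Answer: 23862/7 ≈ 3408.9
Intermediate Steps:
t(v, M) = 16/7 (t(v, M) = ((1 - 5*⅐) + 14) - 12 = ((1 - 5/7) + 14) - 12 = (2/7 + 14) - 12 = 100/7 - 12 = 16/7)
1434 + t(33, -29)*864 = 1434 + (16/7)*864 = 1434 + 13824/7 = 23862/7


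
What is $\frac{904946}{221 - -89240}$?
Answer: $\frac{904946}{89461} \approx 10.116$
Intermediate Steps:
$\frac{904946}{221 - -89240} = \frac{904946}{221 + 89240} = \frac{904946}{89461}$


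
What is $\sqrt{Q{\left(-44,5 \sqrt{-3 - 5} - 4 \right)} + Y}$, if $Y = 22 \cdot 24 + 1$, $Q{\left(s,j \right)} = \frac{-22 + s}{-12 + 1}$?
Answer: $\sqrt{535} \approx 23.13$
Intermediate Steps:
$Q{\left(s,j \right)} = 2 - \frac{s}{11}$ ($Q{\left(s,j \right)} = \frac{-22 + s}{-11} = \left(-22 + s\right) \left(- \frac{1}{11}\right) = 2 - \frac{s}{11}$)
$Y = 529$ ($Y = 528 + 1 = 529$)
$\sqrt{Q{\left(-44,5 \sqrt{-3 - 5} - 4 \right)} + Y} = \sqrt{\left(2 - -4\right) + 529} = \sqrt{\left(2 + 4\right) + 529} = \sqrt{6 + 529} = \sqrt{535}$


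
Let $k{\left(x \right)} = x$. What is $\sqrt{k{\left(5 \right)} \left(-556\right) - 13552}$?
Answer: $2 i \sqrt{4083} \approx 127.8 i$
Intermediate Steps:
$\sqrt{k{\left(5 \right)} \left(-556\right) - 13552} = \sqrt{5 \left(-556\right) - 13552} = \sqrt{-2780 - 13552} = \sqrt{-16332} = 2 i \sqrt{4083}$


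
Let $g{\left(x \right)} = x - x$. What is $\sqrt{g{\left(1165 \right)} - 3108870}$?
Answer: $3 i \sqrt{345430} \approx 1763.2 i$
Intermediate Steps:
$g{\left(x \right)} = 0$
$\sqrt{g{\left(1165 \right)} - 3108870} = \sqrt{0 - 3108870} = \sqrt{-3108870} = 3 i \sqrt{345430}$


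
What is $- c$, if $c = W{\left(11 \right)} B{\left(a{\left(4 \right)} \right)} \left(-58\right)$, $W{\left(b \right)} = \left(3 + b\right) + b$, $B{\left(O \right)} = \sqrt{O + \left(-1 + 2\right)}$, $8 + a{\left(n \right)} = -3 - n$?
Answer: $1450 i \sqrt{14} \approx 5425.4 i$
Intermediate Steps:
$a{\left(n \right)} = -11 - n$ ($a{\left(n \right)} = -8 - \left(3 + n\right) = -11 - n$)
$B{\left(O \right)} = \sqrt{1 + O}$ ($B{\left(O \right)} = \sqrt{O + 1} = \sqrt{1 + O}$)
$W{\left(b \right)} = 3 + 2 b$
$c = - 1450 i \sqrt{14}$ ($c = \left(3 + 2 \cdot 11\right) \sqrt{1 - 15} \left(-58\right) = \left(3 + 22\right) \sqrt{1 - 15} \left(-58\right) = 25 \sqrt{1 - 15} \left(-58\right) = 25 \sqrt{-14} \left(-58\right) = 25 i \sqrt{14} \left(-58\right) = - 1450 i \sqrt{14} \approx - 5425.4 i$)
$- c = - \left(-1450\right) i \sqrt{14} = 1450 i \sqrt{14}$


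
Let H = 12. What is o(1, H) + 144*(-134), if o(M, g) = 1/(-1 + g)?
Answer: -212255/11 ≈ -19296.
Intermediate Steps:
o(1, H) + 144*(-134) = 1/(-1 + 12) + 144*(-134) = 1/11 - 19296 = -212255/11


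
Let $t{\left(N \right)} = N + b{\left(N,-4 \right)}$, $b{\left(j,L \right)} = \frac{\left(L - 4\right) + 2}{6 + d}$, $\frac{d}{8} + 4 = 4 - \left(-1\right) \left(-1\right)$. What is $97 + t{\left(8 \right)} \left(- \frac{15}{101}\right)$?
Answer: $\frac{9632}{101} \approx 95.366$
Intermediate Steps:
$d = -8$ ($d = -32 + 8 \left(4 - \left(-1\right) \left(-1\right)\right) = -32 + 8 \left(4 - 1\right) = -32 + 8 \cdot 3 = -32 + 24 = -8$)
$b{\left(j,L \right)} = 1 - \frac{L}{2}$ ($b{\left(j,L \right)} = \frac{\left(L - 4\right) + 2}{6 - 8} = \frac{\left(-4 + L\right) + 2}{-2} = \left(-2 + L\right) \left(- \frac{1}{2}\right) = 1 - \frac{L}{2}$)
$t{\left(N \right)} = 3 + N$ ($t{\left(N \right)} = N + \left(1 - -2\right) = N + \left(1 + 2\right) = N + 3 = 3 + N$)
$97 + t{\left(8 \right)} \left(- \frac{15}{101}\right) = 97 + \left(3 + 8\right) \left(- \frac{15}{101}\right) = 97 + 11 \left(\left(-15\right) \frac{1}{101}\right) = 97 + 11 \left(- \frac{15}{101}\right) = 97 - \frac{165}{101} = \frac{9632}{101}$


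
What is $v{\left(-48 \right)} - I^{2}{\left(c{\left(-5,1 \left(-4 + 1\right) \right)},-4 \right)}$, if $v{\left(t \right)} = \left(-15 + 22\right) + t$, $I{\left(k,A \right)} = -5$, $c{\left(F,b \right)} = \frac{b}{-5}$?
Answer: $-66$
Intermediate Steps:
$c{\left(F,b \right)} = - \frac{b}{5}$ ($c{\left(F,b \right)} = b \left(- \frac{1}{5}\right) = - \frac{b}{5}$)
$v{\left(t \right)} = 7 + t$
$v{\left(-48 \right)} - I^{2}{\left(c{\left(-5,1 \left(-4 + 1\right) \right)},-4 \right)} = \left(7 - 48\right) - \left(-5\right)^{2} = -41 - 25 = -66$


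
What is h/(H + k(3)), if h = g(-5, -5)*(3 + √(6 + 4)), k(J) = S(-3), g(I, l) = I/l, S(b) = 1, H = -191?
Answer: -3/190 - √10/190 ≈ -0.032433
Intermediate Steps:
k(J) = 1
h = 3 + √10 (h = (-5/(-5))*(3 + √(6 + 4)) = (-5*(-⅕))*(3 + √10) = 1*(3 + √10) = 3 + √10 ≈ 6.1623)
h/(H + k(3)) = (3 + √10)/(-191 + 1) = (3 + √10)/(-190) = (3 + √10)*(-1/190) = -3/190 - √10/190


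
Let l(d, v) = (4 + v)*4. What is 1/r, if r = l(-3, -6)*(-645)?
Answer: 1/5160 ≈ 0.00019380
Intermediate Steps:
l(d, v) = 16 + 4*v
r = 5160 (r = (16 + 4*(-6))*(-645) = (16 - 24)*(-645) = -8*(-645) = 5160)
1/r = 1/5160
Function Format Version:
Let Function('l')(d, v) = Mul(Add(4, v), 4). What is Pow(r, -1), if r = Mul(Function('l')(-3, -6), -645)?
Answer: Rational(1, 5160) ≈ 0.00019380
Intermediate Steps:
Function('l')(d, v) = Add(16, Mul(4, v))
r = 5160 (r = Mul(Add(16, Mul(4, -6)), -645) = Mul(Add(16, -24), -645) = Mul(-8, -645) = 5160)
Pow(r, -1) = Pow(5160, -1) = Rational(1, 5160)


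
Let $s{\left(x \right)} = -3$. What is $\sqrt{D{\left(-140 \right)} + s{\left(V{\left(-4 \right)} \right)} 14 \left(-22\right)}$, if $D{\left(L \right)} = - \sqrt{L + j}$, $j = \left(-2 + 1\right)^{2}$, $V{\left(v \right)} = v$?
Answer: $\sqrt{924 - i \sqrt{139}} \approx 30.398 - 0.1939 i$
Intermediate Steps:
$j = 1$ ($j = \left(-1\right)^{2} = 1$)
$D{\left(L \right)} = - \sqrt{1 + L}$ ($D{\left(L \right)} = - \sqrt{L + 1} = - \sqrt{1 + L}$)
$\sqrt{D{\left(-140 \right)} + s{\left(V{\left(-4 \right)} \right)} 14 \left(-22\right)} = \sqrt{- \sqrt{1 - 140} + \left(-3\right) 14 \left(-22\right)} = \sqrt{- \sqrt{-139} - -924} = \sqrt{- i \sqrt{139} + 924} = \sqrt{924 - i \sqrt{139}}$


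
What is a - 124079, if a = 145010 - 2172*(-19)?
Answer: 62199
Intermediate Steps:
a = 186278 (a = 145010 + 41268 = 186278)
a - 124079 = 186278 - 124079 = 62199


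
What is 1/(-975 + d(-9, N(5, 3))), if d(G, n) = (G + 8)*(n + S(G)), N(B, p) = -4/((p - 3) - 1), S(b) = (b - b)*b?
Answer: -1/979 ≈ -0.0010215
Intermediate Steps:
S(b) = 0 (S(b) = 0*b = 0)
N(B, p) = -4/(-4 + p) (N(B, p) = -4/((-3 + p) - 1) = -4/(-4 + p))
d(G, n) = n*(8 + G) (d(G, n) = (G + 8)*(n + 0) = (8 + G)*n = n*(8 + G))
1/(-975 + d(-9, N(5, 3))) = 1/(-975 + (-4/(-4 + 3))*(8 - 9)) = 1/(-975 - 4/(-1)*(-1)) = 1/(-975 - 4*(-1)*(-1)) = 1/(-975 + 4*(-1)) = 1/(-975 - 4) = 1/(-979) = -1/979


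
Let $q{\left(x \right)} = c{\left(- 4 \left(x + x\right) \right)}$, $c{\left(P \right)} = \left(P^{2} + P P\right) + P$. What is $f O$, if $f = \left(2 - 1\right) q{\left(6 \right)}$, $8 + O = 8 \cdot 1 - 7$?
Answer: $-31920$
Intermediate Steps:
$O = -7$ ($O = -8 + \left(8 \cdot 1 - 7\right) = -8 + \left(8 - 7\right) = -8 + 1 = -7$)
$c{\left(P \right)} = P + 2 P^{2}$ ($c{\left(P \right)} = \left(P^{2} + P^{2}\right) + P = 2 P^{2} + P = P + 2 P^{2}$)
$q{\left(x \right)} = - 8 x \left(1 - 16 x\right)$ ($q{\left(x \right)} = - 4 \left(x + x\right) \left(1 + 2 \left(- 4 \left(x + x\right)\right)\right) = - 4 \cdot 2 x \left(1 + 2 \left(- 4 \cdot 2 x\right)\right) = - 8 x \left(1 + 2 \left(- 8 x\right)\right) = - 8 x \left(1 - 16 x\right)$)
$f = 4560$ ($f = \left(2 - 1\right) 8 \cdot 6 \left(-1 + 16 \cdot 6\right) = 1 \cdot 8 \cdot 6 \left(-1 + 96\right) = 1 \cdot 8 \cdot 6 \cdot 95 = 1 \cdot 4560 = 4560$)
$f O = 4560 \left(-7\right) = -31920$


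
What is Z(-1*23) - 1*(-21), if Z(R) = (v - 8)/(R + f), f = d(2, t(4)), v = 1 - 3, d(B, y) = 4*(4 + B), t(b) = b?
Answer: 11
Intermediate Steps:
d(B, y) = 16 + 4*B
v = -2
f = 24 (f = 16 + 4*2 = 16 + 8 = 24)
Z(R) = -10/(24 + R) (Z(R) = (-2 - 8)/(R + 24) = -10/(24 + R))
Z(-1*23) - 1*(-21) = -10/(24 - 1*23) - 1*(-21) = -10/(24 - 23) + 21 = -10/1 + 21 = -10*1 + 21 = -10 + 21 = 11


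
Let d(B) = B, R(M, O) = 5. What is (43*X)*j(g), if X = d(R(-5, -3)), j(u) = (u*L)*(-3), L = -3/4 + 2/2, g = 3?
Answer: -1935/4 ≈ -483.75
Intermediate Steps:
L = ¼ (L = -3*¼ + 2*(½) = -¾ + 1 = ¼ ≈ 0.25000)
j(u) = -3*u/4 (j(u) = (u*(¼))*(-3) = (u/4)*(-3) = -3*u/4)
X = 5
(43*X)*j(g) = (43*5)*(-¾*3) = 215*(-9/4) = -1935/4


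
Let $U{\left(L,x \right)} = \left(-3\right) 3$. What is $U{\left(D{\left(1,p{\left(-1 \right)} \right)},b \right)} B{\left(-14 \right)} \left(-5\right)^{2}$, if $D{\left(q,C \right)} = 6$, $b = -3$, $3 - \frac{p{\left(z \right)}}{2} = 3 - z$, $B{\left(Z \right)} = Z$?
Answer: $3150$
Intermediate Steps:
$p{\left(z \right)} = 2 z$ ($p{\left(z \right)} = 6 - 2 \left(3 - z\right) = 6 + \left(-6 + 2 z\right) = 2 z$)
$U{\left(L,x \right)} = -9$
$U{\left(D{\left(1,p{\left(-1 \right)} \right)},b \right)} B{\left(-14 \right)} \left(-5\right)^{2} = \left(-9\right) \left(-14\right) \left(-5\right)^{2} = 126 \cdot 25 = 3150$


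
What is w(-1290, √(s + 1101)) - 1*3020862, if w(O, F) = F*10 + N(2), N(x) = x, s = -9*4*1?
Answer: -3020860 + 10*√1065 ≈ -3.0205e+6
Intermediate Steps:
s = -36 (s = -36*1 = -36)
w(O, F) = 2 + 10*F (w(O, F) = F*10 + 2 = 10*F + 2 = 2 + 10*F)
w(-1290, √(s + 1101)) - 1*3020862 = (2 + 10*√(-36 + 1101)) - 1*3020862 = (2 + 10*√1065) - 3020862 = -3020860 + 10*√1065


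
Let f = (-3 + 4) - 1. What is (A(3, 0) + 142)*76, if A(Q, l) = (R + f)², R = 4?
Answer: 12008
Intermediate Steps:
f = 0 (f = 1 - 1 = 0)
A(Q, l) = 16 (A(Q, l) = (4 + 0)² = 4² = 16)
(A(3, 0) + 142)*76 = (16 + 142)*76 = 158*76 = 12008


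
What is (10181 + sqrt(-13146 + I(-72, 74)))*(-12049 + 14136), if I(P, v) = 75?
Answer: 21247747 + 2087*I*sqrt(13071) ≈ 2.1248e+7 + 2.386e+5*I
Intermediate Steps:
(10181 + sqrt(-13146 + I(-72, 74)))*(-12049 + 14136) = (10181 + sqrt(-13146 + 75))*(-12049 + 14136) = (10181 + sqrt(-13071))*2087 = (10181 + I*sqrt(13071))*2087 = 21247747 + 2087*I*sqrt(13071)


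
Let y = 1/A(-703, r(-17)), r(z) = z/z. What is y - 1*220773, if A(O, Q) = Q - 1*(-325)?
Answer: -71971997/326 ≈ -2.2077e+5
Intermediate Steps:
r(z) = 1
A(O, Q) = 325 + Q (A(O, Q) = Q + 325 = 325 + Q)
y = 1/326 (y = 1/(325 + 1) = 1/326 ≈ 0.0030675)
y - 1*220773 = 1/326 - 1*220773 = 1/326 - 220773 = -71971997/326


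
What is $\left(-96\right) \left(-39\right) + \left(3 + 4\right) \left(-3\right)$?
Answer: $3723$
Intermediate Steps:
$\left(-96\right) \left(-39\right) + \left(3 + 4\right) \left(-3\right) = 3744 + 7 \left(-3\right) = 3744 - 21 = 3723$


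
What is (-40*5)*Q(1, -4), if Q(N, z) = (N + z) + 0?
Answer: 600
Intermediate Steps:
Q(N, z) = N + z
(-40*5)*Q(1, -4) = (-40*5)*(1 - 4) = -10*20*(-3) = -200*(-3) = 600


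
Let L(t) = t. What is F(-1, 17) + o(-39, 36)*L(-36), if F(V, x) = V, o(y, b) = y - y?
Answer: -1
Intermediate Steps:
o(y, b) = 0
F(-1, 17) + o(-39, 36)*L(-36) = -1 + 0*(-36) = -1 + 0 = -1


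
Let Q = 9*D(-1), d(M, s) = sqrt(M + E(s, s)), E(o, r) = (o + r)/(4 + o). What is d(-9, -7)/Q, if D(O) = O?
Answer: -I*sqrt(39)/27 ≈ -0.2313*I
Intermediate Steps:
E(o, r) = (o + r)/(4 + o)
d(M, s) = sqrt(M + 2*s/(4 + s)) (d(M, s) = sqrt(M + (s + s)/(4 + s)) = sqrt(M + (2*s)/(4 + s)) = sqrt(M + 2*s/(4 + s)))
Q = -9 (Q = 9*(-1) = -9)
d(-9, -7)/Q = sqrt((2*(-7) - 9*(4 - 7))/(4 - 7))/(-9) = sqrt((-14 - 9*(-3))/(-3))*(-1/9) = sqrt(-(-14 + 27)/3)*(-1/9) = sqrt(-1/3*13)*(-1/9) = sqrt(-13/3)*(-1/9) = (I*sqrt(39)/3)*(-1/9) = -I*sqrt(39)/27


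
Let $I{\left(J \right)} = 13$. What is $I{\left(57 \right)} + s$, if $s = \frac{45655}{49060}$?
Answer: $\frac{136687}{9812} \approx 13.931$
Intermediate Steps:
$s = \frac{9131}{9812}$ ($s = 45655 \cdot \frac{1}{49060} = \frac{9131}{9812} \approx 0.9306$)
$I{\left(57 \right)} + s = 13 + \frac{9131}{9812} = \frac{136687}{9812}$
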